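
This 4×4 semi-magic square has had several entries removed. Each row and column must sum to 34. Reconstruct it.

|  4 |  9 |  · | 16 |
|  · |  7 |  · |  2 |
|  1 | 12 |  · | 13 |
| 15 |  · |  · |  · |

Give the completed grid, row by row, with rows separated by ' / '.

From row 1, 34 − (4 + 9 + 16) gives (1,3) = 5.
Using row 3: 1 + 12 + 13 + ? → (3,3) = 34 − 26 = 8.
Column 1: 4 + 1 + 15 + ? = 34, so (2,1) = 14.
The remaining cell in column 2 is (4,2) = 34 − 28 = 6.
The remaining cell in column 4 is (4,4) = 34 − 31 = 3.
From row 2, 34 − (14 + 7 + 2) gives (2,3) = 11.
Row 4 needs 34; the known cells sum to 24, so (4,3) = 10.

4 9 5 16 / 14 7 11 2 / 1 12 8 13 / 15 6 10 3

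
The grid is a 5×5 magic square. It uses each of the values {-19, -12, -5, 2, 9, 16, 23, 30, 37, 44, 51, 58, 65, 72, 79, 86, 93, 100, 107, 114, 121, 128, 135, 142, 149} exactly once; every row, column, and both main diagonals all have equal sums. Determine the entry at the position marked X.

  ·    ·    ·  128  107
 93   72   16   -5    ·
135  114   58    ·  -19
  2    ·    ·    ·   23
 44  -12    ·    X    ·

The 25 entries sum to 1625, so each line sums to 1625/5 = 325.
Row 2 needs 325; the known cells sum to 176, so (2,5) = 149.
Row 3: 135 + 114 + 58 + (-19) + ? = 325, so (3,4) = 37.
Column 1 needs 325; the known cells sum to 274, so (1,1) = 51.
Column 5: 107 + 149 + (-19) + 23 + ? = 325, so (5,5) = 65.
Main diagonal must total 325; the given cells sum to 246, so (4,4) = 79.
Anti-diagonal needs 325; the known cells sum to 204, so (4,2) = 121.
From row 4, 325 − (2 + 121 + 79 + 23) gives (4,3) = 100.
From column 2, 325 − (72 + 114 + 121 + (-12)) gives (1,2) = 30.
Using column 4: 128 + (-5) + 37 + 79 + ? → (5,4) = 325 − 239 = 86.

86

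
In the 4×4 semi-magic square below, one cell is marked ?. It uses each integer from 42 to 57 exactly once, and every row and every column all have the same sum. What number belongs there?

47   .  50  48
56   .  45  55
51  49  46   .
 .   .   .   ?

43

The entries are 42 through 57, which sum to 792, so each line sums to 792/4 = 198.
From row 1, 198 − (47 + 50 + 48) gives (1,2) = 53.
Row 2 must total 198; the given cells sum to 156, so (2,2) = 42.
Row 3 needs 198; the known cells sum to 146, so (3,4) = 52.
Column 1: 47 + 56 + 51 + ? = 198, so (4,1) = 44.
From column 2, 198 − (53 + 42 + 49) gives (4,2) = 54.
Column 3: 50 + 45 + 46 + ? = 198, so (4,3) = 57.
The remaining cell in column 4 is (4,4) = 198 − 155 = 43.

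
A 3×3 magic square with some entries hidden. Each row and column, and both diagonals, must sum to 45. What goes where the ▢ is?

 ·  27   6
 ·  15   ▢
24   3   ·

Using row 1: 27 + 6 + ? → (1,1) = 45 − 33 = 12.
Using row 3: 24 + 3 + ? → (3,3) = 45 − 27 = 18.
Using column 1: 12 + 24 + ? → (2,1) = 45 − 36 = 9.
Column 3: 6 + 18 + ? = 45, so (2,3) = 21.

21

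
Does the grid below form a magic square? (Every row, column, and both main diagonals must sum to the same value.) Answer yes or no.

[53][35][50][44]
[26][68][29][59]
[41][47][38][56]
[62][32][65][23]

Row 1: 53 + 35 + 50 + 44 = 182.
Row 2: 26 + 68 + 29 + 59 = 182.
Row 3: 41 + 47 + 38 + 56 = 182.
Row 4: 62 + 32 + 65 + 23 = 182.
Column 1: 53 + 26 + 41 + 62 = 182.
Column 2: 35 + 68 + 47 + 32 = 182.
Column 3: 50 + 29 + 38 + 65 = 182.
Column 4: 44 + 59 + 56 + 23 = 182.
Main diagonal: 53 + 68 + 38 + 23 = 182.
Anti-diagonal: 44 + 29 + 47 + 62 = 182.
All lines sum to 182.

Yes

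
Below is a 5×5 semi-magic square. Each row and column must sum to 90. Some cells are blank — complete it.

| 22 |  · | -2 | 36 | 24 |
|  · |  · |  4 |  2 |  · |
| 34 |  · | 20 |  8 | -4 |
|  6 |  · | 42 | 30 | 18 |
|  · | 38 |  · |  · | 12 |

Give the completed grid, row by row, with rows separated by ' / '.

Using row 1: 22 + (-2) + 36 + 24 + ? → (1,2) = 90 − 80 = 10.
Row 3 must total 90; the given cells sum to 58, so (3,2) = 32.
Using row 4: 6 + 42 + 30 + 18 + ? → (4,2) = 90 − 96 = -6.
Column 2: 10 + 32 + (-6) + 38 + ? = 90, so (2,2) = 16.
From column 3, 90 − (-2 + 4 + 20 + 42) gives (5,3) = 26.
Column 4: 36 + 2 + 8 + 30 + ? = 90, so (5,4) = 14.
Column 5 must total 90; the given cells sum to 50, so (2,5) = 40.
Row 2: 16 + 4 + 2 + 40 + ? = 90, so (2,1) = 28.
Row 5: 38 + 26 + 14 + 12 + ? = 90, so (5,1) = 0.

22 10 -2 36 24 / 28 16 4 2 40 / 34 32 20 8 -4 / 6 -6 42 30 18 / 0 38 26 14 12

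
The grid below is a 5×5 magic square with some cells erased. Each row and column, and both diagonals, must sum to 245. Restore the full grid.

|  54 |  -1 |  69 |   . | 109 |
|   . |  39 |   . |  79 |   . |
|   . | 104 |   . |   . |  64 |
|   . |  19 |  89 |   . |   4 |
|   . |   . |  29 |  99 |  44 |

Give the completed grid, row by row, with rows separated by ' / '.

Row 1 needs 245; the known cells sum to 231, so (1,4) = 14.
Using column 2: -1 + 39 + 104 + 19 + ? → (5,2) = 245 − 161 = 84.
Column 5 must total 245; the given cells sum to 221, so (2,5) = 24.
Row 5: 84 + 29 + 99 + 44 + ? = 245, so (5,1) = -11.
The remaining cell in anti-diagonal is (3,3) = 245 − 196 = 49.
Column 3 needs 245; the known cells sum to 236, so (2,3) = 9.
The remaining cell in main diagonal is (4,4) = 245 − 186 = 59.
The remaining cell in row 2 is (2,1) = 245 − 151 = 94.
Row 4: 19 + 89 + 59 + 4 + ? = 245, so (4,1) = 74.
From column 1, 245 − (54 + 94 + 74 + (-11)) gives (3,1) = 34.
From column 4, 245 − (14 + 79 + 59 + 99) gives (3,4) = -6.

54 -1 69 14 109 / 94 39 9 79 24 / 34 104 49 -6 64 / 74 19 89 59 4 / -11 84 29 99 44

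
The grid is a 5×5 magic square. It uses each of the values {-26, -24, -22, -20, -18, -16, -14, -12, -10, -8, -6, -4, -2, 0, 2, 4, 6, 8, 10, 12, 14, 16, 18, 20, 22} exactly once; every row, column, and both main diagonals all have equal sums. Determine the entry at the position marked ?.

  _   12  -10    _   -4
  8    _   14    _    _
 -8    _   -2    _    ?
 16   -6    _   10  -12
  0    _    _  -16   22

4

The 25 entries sum to -50, so each line sums to -50/5 = -10.
From row 4, -10 − (16 + (-6) + 10 + (-12)) gives (4,3) = -18.
The remaining cell in column 1 is (1,1) = -10 − 16 = -26.
Column 3 needs -10; the known cells sum to -16, so (5,3) = 6.
Main diagonal needs -10; the known cells sum to 4, so (2,2) = -14.
The remaining cell in anti-diagonal is (2,4) = -10 − (-12) = 2.
Using row 1: -26 + 12 + (-10) + (-4) + ? → (1,4) = -10 − (-28) = 18.
Row 2: 8 + (-14) + 14 + 2 + ? = -10, so (2,5) = -20.
Row 5 needs -10; the known cells sum to 12, so (5,2) = -22.
Column 2 must total -10; the given cells sum to -30, so (3,2) = 20.
Column 4 must total -10; the given cells sum to 14, so (3,4) = -24.
From column 5, -10 − (-4 + (-20) + (-12) + 22) gives (3,5) = 4.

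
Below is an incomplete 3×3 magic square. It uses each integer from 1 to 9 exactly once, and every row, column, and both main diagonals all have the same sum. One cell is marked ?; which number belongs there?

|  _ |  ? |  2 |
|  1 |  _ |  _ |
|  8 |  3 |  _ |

7

The entries are 1 through 9, which sum to 45, so each line sums to 45/3 = 15.
Row 3 needs 15; the known cells sum to 11, so (3,3) = 4.
Using column 1: 1 + 8 + ? → (1,1) = 15 − 9 = 6.
Using column 3: 2 + 4 + ? → (2,3) = 15 − 6 = 9.
Main diagonal: 6 + 4 + ? = 15, so (2,2) = 5.
From row 1, 15 − (6 + 2) gives (1,2) = 7.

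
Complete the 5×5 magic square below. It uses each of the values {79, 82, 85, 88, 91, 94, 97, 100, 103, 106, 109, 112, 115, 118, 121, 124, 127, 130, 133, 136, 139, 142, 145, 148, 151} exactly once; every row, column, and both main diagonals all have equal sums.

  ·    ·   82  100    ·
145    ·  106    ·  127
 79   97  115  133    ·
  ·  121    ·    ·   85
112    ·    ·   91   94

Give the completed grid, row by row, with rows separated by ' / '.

The 25 entries sum to 2875, so each line sums to 2875/5 = 575.
Row 3: 79 + 97 + 115 + 133 + ? = 575, so (3,5) = 151.
Column 5 needs 575; the known cells sum to 457, so (1,5) = 118.
Anti-diagonal must total 575; the given cells sum to 466, so (2,4) = 109.
Row 2: 145 + 106 + 109 + 127 + ? = 575, so (2,2) = 88.
The remaining cell in column 4 is (4,4) = 575 − 433 = 142.
From main diagonal, 575 − (88 + 115 + 142 + 94) gives (1,1) = 136.
Row 1 needs 575; the known cells sum to 436, so (1,2) = 139.
Column 1 must total 575; the given cells sum to 472, so (4,1) = 103.
From column 2, 575 − (139 + 88 + 97 + 121) gives (5,2) = 130.
Row 4: 103 + 121 + 142 + 85 + ? = 575, so (4,3) = 124.
Row 5 must total 575; the given cells sum to 427, so (5,3) = 148.

136 139 82 100 118 / 145 88 106 109 127 / 79 97 115 133 151 / 103 121 124 142 85 / 112 130 148 91 94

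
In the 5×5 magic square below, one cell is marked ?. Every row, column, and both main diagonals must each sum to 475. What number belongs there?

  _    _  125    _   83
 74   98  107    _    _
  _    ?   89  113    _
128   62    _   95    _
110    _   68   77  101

80

Row 5 must total 475; the given cells sum to 356, so (5,2) = 119.
Using column 3: 125 + 107 + 89 + 68 + ? → (4,3) = 475 − 389 = 86.
From main diagonal, 475 − (98 + 89 + 95 + 101) gives (1,1) = 92.
Using anti-diagonal: 83 + 89 + 62 + 110 + ? → (2,4) = 475 − 344 = 131.
Row 2 must total 475; the given cells sum to 410, so (2,5) = 65.
Row 4 needs 475; the known cells sum to 371, so (4,5) = 104.
The remaining cell in column 1 is (3,1) = 475 − 404 = 71.
Using column 4: 131 + 113 + 95 + 77 + ? → (1,4) = 475 − 416 = 59.
Column 5 needs 475; the known cells sum to 353, so (3,5) = 122.
The remaining cell in row 1 is (1,2) = 475 − 359 = 116.
Using row 3: 71 + 89 + 113 + 122 + ? → (3,2) = 475 − 395 = 80.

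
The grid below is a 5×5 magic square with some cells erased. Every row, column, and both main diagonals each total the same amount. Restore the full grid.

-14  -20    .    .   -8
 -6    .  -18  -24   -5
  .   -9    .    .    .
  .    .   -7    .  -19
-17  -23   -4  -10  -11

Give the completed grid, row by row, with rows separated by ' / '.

-14 -20 -21 -2 -8 / -6 -12 -18 -24 -5 / -3 -9 -15 -16 -22 / -25 -1 -7 -13 -19 / -17 -23 -4 -10 -11

Row 5 is already complete: -17 + -23 + -4 + -10 + -11 = -65, so that is the magic constant.
Using row 2: -6 + (-18) + (-24) + (-5) + ? → (2,2) = -65 − (-53) = -12.
From column 2, -65 − (-20 + (-12) + (-9) + (-23)) gives (4,2) = -1.
Column 5: -8 + (-5) + (-19) + (-11) + ? = -65, so (3,5) = -22.
Anti-diagonal: -8 + (-24) + (-1) + (-17) + ? = -65, so (3,3) = -15.
Using column 3: -18 + (-15) + (-7) + (-4) + ? → (1,3) = -65 − (-44) = -21.
Main diagonal needs -65; the known cells sum to -52, so (4,4) = -13.
Row 1 needs -65; the known cells sum to -63, so (1,4) = -2.
Using row 4: -1 + (-7) + (-13) + (-19) + ? → (4,1) = -65 − (-40) = -25.
The remaining cell in column 1 is (3,1) = -65 − (-62) = -3.
Using column 4: -2 + (-24) + (-13) + (-10) + ? → (3,4) = -65 − (-49) = -16.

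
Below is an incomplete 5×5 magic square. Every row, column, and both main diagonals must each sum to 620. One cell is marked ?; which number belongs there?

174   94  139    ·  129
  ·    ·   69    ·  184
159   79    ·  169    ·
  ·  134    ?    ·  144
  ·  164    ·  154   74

179

Row 1 must total 620; the given cells sum to 536, so (1,4) = 84.
Using column 2: 94 + 79 + 134 + 164 + ? → (2,2) = 620 − 471 = 149.
The remaining cell in column 5 is (3,5) = 620 − 531 = 89.
Row 3 needs 620; the known cells sum to 496, so (3,3) = 124.
Main diagonal must total 620; the given cells sum to 521, so (4,4) = 99.
Using column 4: 84 + 169 + 99 + 154 + ? → (2,4) = 620 − 506 = 114.
From anti-diagonal, 620 − (129 + 114 + 124 + 134) gives (5,1) = 119.
From row 2, 620 − (149 + 69 + 114 + 184) gives (2,1) = 104.
Row 5: 119 + 164 + 154 + 74 + ? = 620, so (5,3) = 109.
From column 1, 620 − (174 + 104 + 159 + 119) gives (4,1) = 64.
Using column 3: 139 + 69 + 124 + 109 + ? → (4,3) = 620 − 441 = 179.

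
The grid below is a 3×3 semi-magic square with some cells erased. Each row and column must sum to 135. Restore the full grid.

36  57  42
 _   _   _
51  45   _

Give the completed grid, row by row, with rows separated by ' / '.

Row 3 needs 135; the known cells sum to 96, so (3,3) = 39.
The remaining cell in column 1 is (2,1) = 135 − 87 = 48.
From column 2, 135 − (57 + 45) gives (2,2) = 33.
Column 3: 42 + 39 + ? = 135, so (2,3) = 54.

36 57 42 / 48 33 54 / 51 45 39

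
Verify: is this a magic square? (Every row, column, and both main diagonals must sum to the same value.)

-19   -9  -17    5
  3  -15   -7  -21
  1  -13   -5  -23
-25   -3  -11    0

Row 1: -19 + (-9) + (-17) + 5 = -40.
Row 2: 3 + (-15) + (-7) + (-21) = -40.
Row 3: 1 + (-13) + (-5) + (-23) = -40.
Row 4: -25 + (-3) + (-11) + 0 = -39.
Column 1: -19 + 3 + 1 + (-25) = -40.
Column 2: -9 + (-15) + (-13) + (-3) = -40.
Column 3: -17 + (-7) + (-5) + (-11) = -40.
Column 4: 5 + (-21) + (-23) + 0 = -39.
Main diagonal: -19 + (-15) + (-5) + 0 = -39.
Anti-diagonal: 5 + (-7) + (-13) + (-25) = -40.

No — row 4 sums to -39 but column 3 sums to -40.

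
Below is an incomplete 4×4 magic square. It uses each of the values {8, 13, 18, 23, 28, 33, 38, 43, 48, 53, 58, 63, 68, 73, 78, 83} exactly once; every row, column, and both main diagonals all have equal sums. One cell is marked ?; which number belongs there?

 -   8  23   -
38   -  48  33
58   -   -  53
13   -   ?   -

The 16 entries sum to 728, so each line sums to 728/4 = 182.
Row 2 needs 182; the known cells sum to 119, so (2,2) = 63.
The remaining cell in column 1 is (1,1) = 182 − 109 = 73.
From row 1, 182 − (73 + 8 + 23) gives (1,4) = 78.
Column 4: 78 + 33 + 53 + ? = 182, so (4,4) = 18.
The remaining cell in main diagonal is (3,3) = 182 − 154 = 28.
Using anti-diagonal: 78 + 48 + 13 + ? → (3,2) = 182 − 139 = 43.
The remaining cell in column 2 is (4,2) = 182 − 114 = 68.
Column 3 needs 182; the known cells sum to 99, so (4,3) = 83.

83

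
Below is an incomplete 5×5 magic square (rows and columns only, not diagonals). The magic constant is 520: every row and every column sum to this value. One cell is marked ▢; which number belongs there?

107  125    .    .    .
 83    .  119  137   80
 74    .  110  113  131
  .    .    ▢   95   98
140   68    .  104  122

From row 2, 520 − (83 + 119 + 137 + 80) gives (2,2) = 101.
Row 3 needs 520; the known cells sum to 428, so (3,2) = 92.
Row 5: 140 + 68 + 104 + 122 + ? = 520, so (5,3) = 86.
Column 1 must total 520; the given cells sum to 404, so (4,1) = 116.
The remaining cell in column 2 is (4,2) = 520 − 386 = 134.
From column 4, 520 − (137 + 113 + 95 + 104) gives (1,4) = 71.
The remaining cell in column 5 is (1,5) = 520 − 431 = 89.
Row 1 needs 520; the known cells sum to 392, so (1,3) = 128.
The remaining cell in row 4 is (4,3) = 520 − 443 = 77.

77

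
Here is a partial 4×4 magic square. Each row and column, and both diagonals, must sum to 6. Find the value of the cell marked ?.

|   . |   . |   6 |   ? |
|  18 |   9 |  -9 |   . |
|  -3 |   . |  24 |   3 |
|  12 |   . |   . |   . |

Using row 2: 18 + 9 + (-9) + ? → (2,4) = 6 − 18 = -12.
Row 3 needs 6; the known cells sum to 24, so (3,2) = -18.
Using column 1: 18 + (-3) + 12 + ? → (1,1) = 6 − 27 = -21.
Column 3 must total 6; the given cells sum to 21, so (4,3) = -15.
From main diagonal, 6 − (-21 + 9 + 24) gives (4,4) = -6.
Using anti-diagonal: -9 + (-18) + 12 + ? → (1,4) = 6 − (-15) = 21.

21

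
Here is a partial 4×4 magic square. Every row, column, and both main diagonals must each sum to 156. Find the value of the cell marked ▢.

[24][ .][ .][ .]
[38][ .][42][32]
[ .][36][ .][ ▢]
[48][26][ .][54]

40

From row 2, 156 − (38 + 42 + 32) gives (2,2) = 44.
Row 4 must total 156; the given cells sum to 128, so (4,3) = 28.
Column 1 must total 156; the given cells sum to 110, so (3,1) = 46.
Column 2 must total 156; the given cells sum to 106, so (1,2) = 50.
Main diagonal must total 156; the given cells sum to 122, so (3,3) = 34.
From anti-diagonal, 156 − (42 + 36 + 48) gives (1,4) = 30.
The remaining cell in row 1 is (1,3) = 156 − 104 = 52.
Row 3 needs 156; the known cells sum to 116, so (3,4) = 40.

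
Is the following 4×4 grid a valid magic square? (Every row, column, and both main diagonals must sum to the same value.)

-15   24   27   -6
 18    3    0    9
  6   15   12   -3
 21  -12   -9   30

Yes

Row 1: -15 + 24 + 27 + (-6) = 30.
Row 2: 18 + 3 + 0 + 9 = 30.
Row 3: 6 + 15 + 12 + (-3) = 30.
Row 4: 21 + (-12) + (-9) + 30 = 30.
Column 1: -15 + 18 + 6 + 21 = 30.
Column 2: 24 + 3 + 15 + (-12) = 30.
Column 3: 27 + 0 + 12 + (-9) = 30.
Column 4: -6 + 9 + (-3) + 30 = 30.
Main diagonal: -15 + 3 + 12 + 30 = 30.
Anti-diagonal: -6 + 0 + 15 + 21 = 30.
All lines sum to 30.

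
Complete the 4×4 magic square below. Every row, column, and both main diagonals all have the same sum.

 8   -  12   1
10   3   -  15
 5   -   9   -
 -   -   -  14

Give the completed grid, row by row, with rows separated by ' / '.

8 13 12 1 / 10 3 6 15 / 5 16 9 4 / 11 2 7 14

Main diagonal is already complete: 8 + 3 + 9 + 14 = 34, so that is the magic constant.
Row 1 must total 34; the given cells sum to 21, so (1,2) = 13.
The remaining cell in row 2 is (2,3) = 34 − 28 = 6.
Column 1 must total 34; the given cells sum to 23, so (4,1) = 11.
Column 3: 12 + 6 + 9 + ? = 34, so (4,3) = 7.
Using column 4: 1 + 15 + 14 + ? → (3,4) = 34 − 30 = 4.
The remaining cell in anti-diagonal is (3,2) = 34 − 18 = 16.
Row 4 must total 34; the given cells sum to 32, so (4,2) = 2.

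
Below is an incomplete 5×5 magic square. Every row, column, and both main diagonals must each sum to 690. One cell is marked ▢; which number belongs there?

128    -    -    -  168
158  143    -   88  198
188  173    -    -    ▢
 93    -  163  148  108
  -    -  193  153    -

Using row 2: 158 + 143 + 88 + 198 + ? → (2,3) = 690 − 587 = 103.
Row 4 must total 690; the given cells sum to 512, so (4,2) = 178.
The remaining cell in column 1 is (5,1) = 690 − 567 = 123.
Using anti-diagonal: 168 + 88 + 178 + 123 + ? → (3,3) = 690 − 557 = 133.
Column 3 needs 690; the known cells sum to 592, so (1,3) = 98.
From main diagonal, 690 − (128 + 143 + 133 + 148) gives (5,5) = 138.
Row 5 needs 690; the known cells sum to 607, so (5,2) = 83.
Column 2 must total 690; the given cells sum to 577, so (1,2) = 113.
From column 5, 690 − (168 + 198 + 108 + 138) gives (3,5) = 78.

78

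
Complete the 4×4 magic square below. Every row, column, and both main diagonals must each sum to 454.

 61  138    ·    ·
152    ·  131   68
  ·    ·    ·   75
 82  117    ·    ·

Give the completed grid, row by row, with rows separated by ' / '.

61 138 110 145 / 152 103 131 68 / 159 96 124 75 / 82 117 89 166

The remaining cell in row 2 is (2,2) = 454 − 351 = 103.
Using column 1: 61 + 152 + 82 + ? → (3,1) = 454 − 295 = 159.
Column 2 needs 454; the known cells sum to 358, so (3,2) = 96.
Anti-diagonal needs 454; the known cells sum to 309, so (1,4) = 145.
Row 1: 61 + 138 + 145 + ? = 454, so (1,3) = 110.
Row 3 needs 454; the known cells sum to 330, so (3,3) = 124.
The remaining cell in column 3 is (4,3) = 454 − 365 = 89.
From column 4, 454 − (145 + 68 + 75) gives (4,4) = 166.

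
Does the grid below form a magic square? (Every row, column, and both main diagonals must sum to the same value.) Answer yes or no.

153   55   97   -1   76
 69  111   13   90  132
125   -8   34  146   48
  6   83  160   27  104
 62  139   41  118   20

No — row 5 sums to 380 but row 2 sums to 415.

Row 1: 153 + 55 + 97 + (-1) + 76 = 380.
Row 2: 69 + 111 + 13 + 90 + 132 = 415.
Row 3: 125 + (-8) + 34 + 146 + 48 = 345.
Row 4: 6 + 83 + 160 + 27 + 104 = 380.
Row 5: 62 + 139 + 41 + 118 + 20 = 380.
Column 1: 153 + 69 + 125 + 6 + 62 = 415.
Column 2: 55 + 111 + (-8) + 83 + 139 = 380.
Column 3: 97 + 13 + 34 + 160 + 41 = 345.
Column 4: -1 + 90 + 146 + 27 + 118 = 380.
Column 5: 76 + 132 + 48 + 104 + 20 = 380.
Main diagonal: 153 + 111 + 34 + 27 + 20 = 345.
Anti-diagonal: 76 + 90 + 34 + 83 + 62 = 345.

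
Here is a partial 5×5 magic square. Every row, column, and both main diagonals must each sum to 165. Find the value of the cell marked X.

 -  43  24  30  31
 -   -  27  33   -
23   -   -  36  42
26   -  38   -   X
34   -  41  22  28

Row 1 needs 165; the known cells sum to 128, so (1,1) = 37.
From row 5, 165 − (34 + 41 + 22 + 28) gives (5,2) = 40.
Column 1 needs 165; the known cells sum to 120, so (2,1) = 45.
Using column 3: 24 + 27 + 38 + 41 + ? → (3,3) = 165 − 130 = 35.
From column 4, 165 − (30 + 33 + 36 + 22) gives (4,4) = 44.
Main diagonal must total 165; the given cells sum to 144, so (2,2) = 21.
From anti-diagonal, 165 − (31 + 33 + 35 + 34) gives (4,2) = 32.
Row 2 needs 165; the known cells sum to 126, so (2,5) = 39.
Row 3: 23 + 35 + 36 + 42 + ? = 165, so (3,2) = 29.
The remaining cell in row 4 is (4,5) = 165 − 140 = 25.

25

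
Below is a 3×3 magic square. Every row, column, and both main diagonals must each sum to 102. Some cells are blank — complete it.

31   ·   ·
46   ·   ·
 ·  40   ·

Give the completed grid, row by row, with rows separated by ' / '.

31 28 43 / 46 34 22 / 25 40 37

The remaining cell in column 1 is (3,1) = 102 − 77 = 25.
Row 3 needs 102; the known cells sum to 65, so (3,3) = 37.
The remaining cell in main diagonal is (2,2) = 102 − 68 = 34.
Anti-diagonal needs 102; the known cells sum to 59, so (1,3) = 43.
Using row 1: 31 + 43 + ? → (1,2) = 102 − 74 = 28.
Row 2 must total 102; the given cells sum to 80, so (2,3) = 22.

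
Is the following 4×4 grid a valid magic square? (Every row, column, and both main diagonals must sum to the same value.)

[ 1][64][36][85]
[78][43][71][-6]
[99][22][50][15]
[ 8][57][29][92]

Yes

Row 1: 1 + 64 + 36 + 85 = 186.
Row 2: 78 + 43 + 71 + (-6) = 186.
Row 3: 99 + 22 + 50 + 15 = 186.
Row 4: 8 + 57 + 29 + 92 = 186.
Column 1: 1 + 78 + 99 + 8 = 186.
Column 2: 64 + 43 + 22 + 57 = 186.
Column 3: 36 + 71 + 50 + 29 = 186.
Column 4: 85 + (-6) + 15 + 92 = 186.
Main diagonal: 1 + 43 + 50 + 92 = 186.
Anti-diagonal: 85 + 71 + 22 + 8 = 186.
All lines sum to 186.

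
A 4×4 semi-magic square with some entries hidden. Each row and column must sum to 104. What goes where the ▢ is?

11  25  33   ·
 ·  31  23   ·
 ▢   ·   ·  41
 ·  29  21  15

17

Row 1: 11 + 25 + 33 + ? = 104, so (1,4) = 35.
Row 4: 29 + 21 + 15 + ? = 104, so (4,1) = 39.
Column 2 must total 104; the given cells sum to 85, so (3,2) = 19.
Column 3 must total 104; the given cells sum to 77, so (3,3) = 27.
Column 4 must total 104; the given cells sum to 91, so (2,4) = 13.
Using row 2: 31 + 23 + 13 + ? → (2,1) = 104 − 67 = 37.
From row 3, 104 − (19 + 27 + 41) gives (3,1) = 17.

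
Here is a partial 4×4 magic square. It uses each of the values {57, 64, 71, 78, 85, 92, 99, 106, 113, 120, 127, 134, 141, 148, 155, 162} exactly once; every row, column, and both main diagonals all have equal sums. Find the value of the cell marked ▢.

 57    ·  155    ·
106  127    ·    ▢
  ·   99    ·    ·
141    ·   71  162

85

The 16 entries sum to 1752, so each line sums to 1752/4 = 438.
Using row 4: 141 + 71 + 162 + ? → (4,2) = 438 − 374 = 64.
The remaining cell in column 1 is (3,1) = 438 − 304 = 134.
The remaining cell in column 2 is (1,2) = 438 − 290 = 148.
From main diagonal, 438 − (57 + 127 + 162) gives (3,3) = 92.
Row 1: 57 + 148 + 155 + ? = 438, so (1,4) = 78.
Row 3 must total 438; the given cells sum to 325, so (3,4) = 113.
Column 3 must total 438; the given cells sum to 318, so (2,3) = 120.
Column 4: 78 + 113 + 162 + ? = 438, so (2,4) = 85.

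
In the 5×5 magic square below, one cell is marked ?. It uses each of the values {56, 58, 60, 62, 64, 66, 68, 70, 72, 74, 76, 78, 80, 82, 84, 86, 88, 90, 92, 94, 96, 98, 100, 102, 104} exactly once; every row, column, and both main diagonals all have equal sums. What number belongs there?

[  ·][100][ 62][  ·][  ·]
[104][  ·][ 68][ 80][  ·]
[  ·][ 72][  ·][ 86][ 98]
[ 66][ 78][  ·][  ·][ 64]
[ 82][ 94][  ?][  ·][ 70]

96

The 25 entries sum to 2000, so each line sums to 2000/5 = 400.
Using column 2: 100 + 72 + 78 + 94 + ? → (2,2) = 400 − 344 = 56.
Row 2: 104 + 56 + 68 + 80 + ? = 400, so (2,5) = 92.
Column 5: 92 + 98 + 64 + 70 + ? = 400, so (1,5) = 76.
Using anti-diagonal: 76 + 80 + 78 + 82 + ? → (3,3) = 400 − 316 = 84.
Row 3: 72 + 84 + 86 + 98 + ? = 400, so (3,1) = 60.
Column 1 must total 400; the given cells sum to 312, so (1,1) = 88.
Using main diagonal: 88 + 56 + 84 + 70 + ? → (4,4) = 400 − 298 = 102.
Row 1 needs 400; the known cells sum to 326, so (1,4) = 74.
Using row 4: 66 + 78 + 102 + 64 + ? → (4,3) = 400 − 310 = 90.
Column 3 must total 400; the given cells sum to 304, so (5,3) = 96.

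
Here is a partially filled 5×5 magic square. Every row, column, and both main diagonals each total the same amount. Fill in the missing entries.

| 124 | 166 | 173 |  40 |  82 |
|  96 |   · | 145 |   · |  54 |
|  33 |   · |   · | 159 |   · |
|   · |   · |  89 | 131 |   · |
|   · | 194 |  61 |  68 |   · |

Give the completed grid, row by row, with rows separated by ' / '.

124 166 173 40 82 / 96 103 145 187 54 / 33 75 117 159 201 / 180 47 89 131 138 / 152 194 61 68 110

Row 1 is already complete: 124 + 166 + 173 + 40 + 82 = 585, so that is the magic constant.
Using column 3: 173 + 145 + 89 + 61 + ? → (3,3) = 585 − 468 = 117.
From column 4, 585 − (40 + 159 + 131 + 68) gives (2,4) = 187.
Row 2: 96 + 145 + 187 + 54 + ? = 585, so (2,2) = 103.
Using main diagonal: 124 + 103 + 117 + 131 + ? → (5,5) = 585 − 475 = 110.
The remaining cell in row 5 is (5,1) = 585 − 433 = 152.
Column 1 needs 585; the known cells sum to 405, so (4,1) = 180.
Using anti-diagonal: 82 + 187 + 117 + 152 + ? → (4,2) = 585 − 538 = 47.
From row 4, 585 − (180 + 47 + 89 + 131) gives (4,5) = 138.
Column 2 needs 585; the known cells sum to 510, so (3,2) = 75.
Column 5 needs 585; the known cells sum to 384, so (3,5) = 201.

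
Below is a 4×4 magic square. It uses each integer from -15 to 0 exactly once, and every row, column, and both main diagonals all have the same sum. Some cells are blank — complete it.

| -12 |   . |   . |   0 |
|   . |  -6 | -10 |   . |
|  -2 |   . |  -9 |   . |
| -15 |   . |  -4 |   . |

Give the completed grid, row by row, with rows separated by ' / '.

-12 -11 -7 0 / -1 -6 -10 -13 / -2 -5 -9 -14 / -15 -8 -4 -3

The entries are -15 through 0, which sum to -120, so each line sums to -120/4 = -30.
Column 1: -12 + (-2) + (-15) + ? = -30, so (2,1) = -1.
The remaining cell in column 3 is (1,3) = -30 − (-23) = -7.
Main diagonal: -12 + (-6) + (-9) + ? = -30, so (4,4) = -3.
Anti-diagonal needs -30; the known cells sum to -25, so (3,2) = -5.
From row 1, -30 − (-12 + (-7) + 0) gives (1,2) = -11.
From row 2, -30 − (-1 + (-6) + (-10)) gives (2,4) = -13.
From row 3, -30 − (-2 + (-5) + (-9)) gives (3,4) = -14.
Row 4 needs -30; the known cells sum to -22, so (4,2) = -8.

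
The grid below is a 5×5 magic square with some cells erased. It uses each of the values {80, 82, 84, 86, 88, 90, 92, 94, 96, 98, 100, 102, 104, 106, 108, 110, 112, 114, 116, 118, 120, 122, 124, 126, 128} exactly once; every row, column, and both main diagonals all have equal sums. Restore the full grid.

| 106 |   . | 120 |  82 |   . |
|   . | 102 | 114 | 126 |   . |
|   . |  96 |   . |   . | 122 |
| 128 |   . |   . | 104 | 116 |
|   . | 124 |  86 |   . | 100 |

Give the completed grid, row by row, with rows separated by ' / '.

The 25 entries sum to 2600, so each line sums to 2600/5 = 520.
Main diagonal must total 520; the given cells sum to 412, so (3,3) = 108.
Column 3 must total 520; the given cells sum to 428, so (4,3) = 92.
The remaining cell in row 4 is (4,2) = 520 − 440 = 80.
The remaining cell in column 2 is (1,2) = 520 − 402 = 118.
Using row 1: 106 + 118 + 120 + 82 + ? → (1,5) = 520 − 426 = 94.
From column 5, 520 − (94 + 122 + 116 + 100) gives (2,5) = 88.
Using anti-diagonal: 94 + 126 + 108 + 80 + ? → (5,1) = 520 − 408 = 112.
From row 2, 520 − (102 + 114 + 126 + 88) gives (2,1) = 90.
Row 5 must total 520; the given cells sum to 422, so (5,4) = 98.
Column 1 must total 520; the given cells sum to 436, so (3,1) = 84.
Column 4: 82 + 126 + 104 + 98 + ? = 520, so (3,4) = 110.

106 118 120 82 94 / 90 102 114 126 88 / 84 96 108 110 122 / 128 80 92 104 116 / 112 124 86 98 100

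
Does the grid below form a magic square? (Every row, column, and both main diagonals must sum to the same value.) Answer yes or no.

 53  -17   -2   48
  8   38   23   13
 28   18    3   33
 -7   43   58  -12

Yes

Row 1: 53 + (-17) + (-2) + 48 = 82.
Row 2: 8 + 38 + 23 + 13 = 82.
Row 3: 28 + 18 + 3 + 33 = 82.
Row 4: -7 + 43 + 58 + (-12) = 82.
Column 1: 53 + 8 + 28 + (-7) = 82.
Column 2: -17 + 38 + 18 + 43 = 82.
Column 3: -2 + 23 + 3 + 58 = 82.
Column 4: 48 + 13 + 33 + (-12) = 82.
Main diagonal: 53 + 38 + 3 + (-12) = 82.
Anti-diagonal: 48 + 23 + 18 + (-7) = 82.
All lines sum to 82.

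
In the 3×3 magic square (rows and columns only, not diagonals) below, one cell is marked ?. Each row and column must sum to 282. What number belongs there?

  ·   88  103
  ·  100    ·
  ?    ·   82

Row 1: 88 + 103 + ? = 282, so (1,1) = 91.
Column 2 must total 282; the given cells sum to 188, so (3,2) = 94.
Using column 3: 103 + 82 + ? → (2,3) = 282 − 185 = 97.
From row 2, 282 − (100 + 97) gives (2,1) = 85.
The remaining cell in row 3 is (3,1) = 282 − 176 = 106.

106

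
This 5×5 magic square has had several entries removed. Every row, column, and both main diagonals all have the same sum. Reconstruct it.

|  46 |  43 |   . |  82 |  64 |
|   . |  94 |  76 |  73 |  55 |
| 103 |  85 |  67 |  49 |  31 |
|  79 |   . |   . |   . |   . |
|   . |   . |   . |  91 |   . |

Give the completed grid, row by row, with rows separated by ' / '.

46 43 100 82 64 / 37 94 76 73 55 / 103 85 67 49 31 / 79 61 58 40 97 / 70 52 34 91 88

Row 3 is already complete: 103 + 85 + 67 + 49 + 31 = 335, so that is the magic constant.
The remaining cell in row 1 is (1,3) = 335 − 235 = 100.
From row 2, 335 − (94 + 76 + 73 + 55) gives (2,1) = 37.
The remaining cell in column 1 is (5,1) = 335 − 265 = 70.
Using column 4: 82 + 73 + 49 + 91 + ? → (4,4) = 335 − 295 = 40.
The remaining cell in main diagonal is (5,5) = 335 − 247 = 88.
Anti-diagonal: 64 + 73 + 67 + 70 + ? = 335, so (4,2) = 61.
Column 2 needs 335; the known cells sum to 283, so (5,2) = 52.
From column 5, 335 − (64 + 55 + 31 + 88) gives (4,5) = 97.
Using row 4: 79 + 61 + 40 + 97 + ? → (4,3) = 335 − 277 = 58.
The remaining cell in row 5 is (5,3) = 335 − 301 = 34.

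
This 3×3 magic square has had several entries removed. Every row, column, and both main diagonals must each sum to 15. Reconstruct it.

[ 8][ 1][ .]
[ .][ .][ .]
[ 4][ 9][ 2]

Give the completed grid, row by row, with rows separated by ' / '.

The remaining cell in row 1 is (1,3) = 15 − 9 = 6.
From column 1, 15 − (8 + 4) gives (2,1) = 3.
Column 2: 1 + 9 + ? = 15, so (2,2) = 5.
Column 3 needs 15; the known cells sum to 8, so (2,3) = 7.

8 1 6 / 3 5 7 / 4 9 2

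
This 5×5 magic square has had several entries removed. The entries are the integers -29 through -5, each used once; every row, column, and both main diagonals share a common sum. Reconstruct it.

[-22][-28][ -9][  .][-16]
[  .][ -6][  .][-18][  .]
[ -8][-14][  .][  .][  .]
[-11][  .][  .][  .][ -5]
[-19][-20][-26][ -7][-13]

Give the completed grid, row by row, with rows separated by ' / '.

-22 -28 -9 -10 -16 / -25 -6 -12 -18 -24 / -8 -14 -15 -21 -27 / -11 -17 -23 -29 -5 / -19 -20 -26 -7 -13

The entries are -29 through -5, which sum to -425, so each line sums to -425/5 = -85.
Using row 1: -22 + (-28) + (-9) + (-16) + ? → (1,4) = -85 − (-75) = -10.
Column 1 must total -85; the given cells sum to -60, so (2,1) = -25.
Column 2 needs -85; the known cells sum to -68, so (4,2) = -17.
Anti-diagonal must total -85; the given cells sum to -70, so (3,3) = -15.
Main diagonal needs -85; the known cells sum to -56, so (4,4) = -29.
Using row 4: -11 + (-17) + (-29) + (-5) + ? → (4,3) = -85 − (-62) = -23.
The remaining cell in column 3 is (2,3) = -85 − (-73) = -12.
The remaining cell in column 4 is (3,4) = -85 − (-64) = -21.
Row 2 must total -85; the given cells sum to -61, so (2,5) = -24.
From row 3, -85 − (-8 + (-14) + (-15) + (-21)) gives (3,5) = -27.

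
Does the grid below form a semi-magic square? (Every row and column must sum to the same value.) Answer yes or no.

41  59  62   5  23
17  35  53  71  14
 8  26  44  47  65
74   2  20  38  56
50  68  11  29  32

Yes

Row 1: 41 + 59 + 62 + 5 + 23 = 190.
Row 2: 17 + 35 + 53 + 71 + 14 = 190.
Row 3: 8 + 26 + 44 + 47 + 65 = 190.
Row 4: 74 + 2 + 20 + 38 + 56 = 190.
Row 5: 50 + 68 + 11 + 29 + 32 = 190.
Column 1: 41 + 17 + 8 + 74 + 50 = 190.
Column 2: 59 + 35 + 26 + 2 + 68 = 190.
Column 3: 62 + 53 + 44 + 20 + 11 = 190.
Column 4: 5 + 71 + 47 + 38 + 29 = 190.
Column 5: 23 + 14 + 65 + 56 + 32 = 190.
All lines sum to 190.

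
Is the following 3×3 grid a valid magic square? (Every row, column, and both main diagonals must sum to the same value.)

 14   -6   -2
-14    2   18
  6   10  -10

Yes

Row 1: 14 + (-6) + (-2) = 6.
Row 2: -14 + 2 + 18 = 6.
Row 3: 6 + 10 + (-10) = 6.
Column 1: 14 + (-14) + 6 = 6.
Column 2: -6 + 2 + 10 = 6.
Column 3: -2 + 18 + (-10) = 6.
Main diagonal: 14 + 2 + (-10) = 6.
Anti-diagonal: -2 + 2 + 6 = 6.
All lines sum to 6.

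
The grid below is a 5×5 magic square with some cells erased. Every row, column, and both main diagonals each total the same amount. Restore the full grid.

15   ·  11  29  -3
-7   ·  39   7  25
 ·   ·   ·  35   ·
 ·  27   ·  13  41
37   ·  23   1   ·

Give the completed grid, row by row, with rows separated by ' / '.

Column 4 is already complete: 29 + 7 + 35 + 13 + 1 = 85, so that is the magic constant.
Row 1 must total 85; the given cells sum to 52, so (1,2) = 33.
From row 2, 85 − (-7 + 39 + 7 + 25) gives (2,2) = 21.
The remaining cell in anti-diagonal is (3,3) = 85 − 68 = 17.
Using column 3: 11 + 39 + 17 + 23 + ? → (4,3) = 85 − 90 = -5.
Main diagonal must total 85; the given cells sum to 66, so (5,5) = 19.
Row 4: 27 + (-5) + 13 + 41 + ? = 85, so (4,1) = 9.
Row 5: 37 + 23 + 1 + 19 + ? = 85, so (5,2) = 5.
Column 1 must total 85; the given cells sum to 54, so (3,1) = 31.
From column 2, 85 − (33 + 21 + 27 + 5) gives (3,2) = -1.
From column 5, 85 − (-3 + 25 + 41 + 19) gives (3,5) = 3.

15 33 11 29 -3 / -7 21 39 7 25 / 31 -1 17 35 3 / 9 27 -5 13 41 / 37 5 23 1 19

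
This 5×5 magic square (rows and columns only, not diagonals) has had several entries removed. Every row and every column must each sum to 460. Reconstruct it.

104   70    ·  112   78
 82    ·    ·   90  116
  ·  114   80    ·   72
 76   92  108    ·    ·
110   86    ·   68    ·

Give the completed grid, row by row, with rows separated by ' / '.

104 70 96 112 78 / 82 98 74 90 116 / 88 114 80 106 72 / 76 92 108 84 100 / 110 86 102 68 94

Using row 1: 104 + 70 + 112 + 78 + ? → (1,3) = 460 − 364 = 96.
From column 1, 460 − (104 + 82 + 76 + 110) gives (3,1) = 88.
Column 2: 70 + 114 + 92 + 86 + ? = 460, so (2,2) = 98.
Row 2 must total 460; the given cells sum to 386, so (2,3) = 74.
Using row 3: 88 + 114 + 80 + 72 + ? → (3,4) = 460 − 354 = 106.
Using column 3: 96 + 74 + 80 + 108 + ? → (5,3) = 460 − 358 = 102.
Column 4 must total 460; the given cells sum to 376, so (4,4) = 84.
Row 4: 76 + 92 + 108 + 84 + ? = 460, so (4,5) = 100.
From row 5, 460 − (110 + 86 + 102 + 68) gives (5,5) = 94.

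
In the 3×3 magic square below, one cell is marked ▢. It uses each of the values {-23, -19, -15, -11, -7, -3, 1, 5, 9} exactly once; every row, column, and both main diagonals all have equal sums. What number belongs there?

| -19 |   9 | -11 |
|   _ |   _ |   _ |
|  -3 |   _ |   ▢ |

5

The 9 entries sum to -63, so each line sums to -63/3 = -21.
Column 1 needs -21; the known cells sum to -22, so (2,1) = 1.
From anti-diagonal, -21 − (-11 + (-3)) gives (2,2) = -7.
Row 2 needs -21; the known cells sum to -6, so (2,3) = -15.
The remaining cell in column 2 is (3,2) = -21 − 2 = -23.
Using column 3: -11 + (-15) + ? → (3,3) = -21 − (-26) = 5.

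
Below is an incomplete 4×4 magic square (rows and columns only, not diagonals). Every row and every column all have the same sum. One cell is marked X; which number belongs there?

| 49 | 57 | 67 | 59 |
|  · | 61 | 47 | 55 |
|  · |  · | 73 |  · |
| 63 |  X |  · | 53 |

71

Row 1 is complete and sums to 232; that is the magic constant.
From row 2, 232 − (61 + 47 + 55) gives (2,1) = 69.
Column 1 must total 232; the given cells sum to 181, so (3,1) = 51.
Column 3: 67 + 47 + 73 + ? = 232, so (4,3) = 45.
Column 4 must total 232; the given cells sum to 167, so (3,4) = 65.
The remaining cell in row 3 is (3,2) = 232 − 189 = 43.
Row 4 must total 232; the given cells sum to 161, so (4,2) = 71.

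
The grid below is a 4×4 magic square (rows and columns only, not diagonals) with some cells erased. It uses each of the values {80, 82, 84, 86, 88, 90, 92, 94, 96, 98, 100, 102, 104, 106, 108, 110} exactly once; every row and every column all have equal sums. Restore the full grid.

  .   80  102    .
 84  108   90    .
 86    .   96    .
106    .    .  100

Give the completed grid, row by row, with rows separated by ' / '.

The 16 entries sum to 1520, so each line sums to 1520/4 = 380.
Using row 2: 84 + 108 + 90 + ? → (2,4) = 380 − 282 = 98.
Using column 1: 84 + 86 + 106 + ? → (1,1) = 380 − 276 = 104.
Column 3: 102 + 90 + 96 + ? = 380, so (4,3) = 92.
Row 1 needs 380; the known cells sum to 286, so (1,4) = 94.
Row 4 needs 380; the known cells sum to 298, so (4,2) = 82.
Using column 2: 80 + 108 + 82 + ? → (3,2) = 380 − 270 = 110.
The remaining cell in column 4 is (3,4) = 380 − 292 = 88.

104 80 102 94 / 84 108 90 98 / 86 110 96 88 / 106 82 92 100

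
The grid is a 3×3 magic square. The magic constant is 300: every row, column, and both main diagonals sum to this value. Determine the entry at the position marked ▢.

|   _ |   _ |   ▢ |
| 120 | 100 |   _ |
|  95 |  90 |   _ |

105

From row 2, 300 − (120 + 100) gives (2,3) = 80.
Using row 3: 95 + 90 + ? → (3,3) = 300 − 185 = 115.
Using column 1: 120 + 95 + ? → (1,1) = 300 − 215 = 85.
Column 2: 100 + 90 + ? = 300, so (1,2) = 110.
The remaining cell in column 3 is (1,3) = 300 − 195 = 105.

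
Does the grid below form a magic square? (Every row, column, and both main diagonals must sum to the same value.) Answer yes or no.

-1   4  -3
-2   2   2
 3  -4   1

Row 1: -1 + 4 + (-3) = 0.
Row 2: -2 + 2 + 2 = 2.
Row 3: 3 + (-4) + 1 = 0.
Column 1: -1 + (-2) + 3 = 0.
Column 2: 4 + 2 + (-4) = 2.
Column 3: -3 + 2 + 1 = 0.
Main diagonal: -1 + 2 + 1 = 2.
Anti-diagonal: -3 + 2 + 3 = 2.

No — row 1 sums to 0 but anti-diagonal sums to 2.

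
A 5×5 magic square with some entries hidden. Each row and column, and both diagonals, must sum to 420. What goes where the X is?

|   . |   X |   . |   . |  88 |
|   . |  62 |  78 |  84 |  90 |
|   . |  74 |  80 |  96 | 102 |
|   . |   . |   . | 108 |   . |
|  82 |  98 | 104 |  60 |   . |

Row 2 needs 420; the known cells sum to 314, so (2,1) = 106.
Using row 3: 74 + 80 + 96 + 102 + ? → (3,1) = 420 − 352 = 68.
From row 5, 420 − (82 + 98 + 104 + 60) gives (5,5) = 76.
Column 4: 84 + 96 + 108 + 60 + ? = 420, so (1,4) = 72.
The remaining cell in column 5 is (4,5) = 420 − 356 = 64.
Main diagonal needs 420; the known cells sum to 326, so (1,1) = 94.
The remaining cell in anti-diagonal is (4,2) = 420 − 334 = 86.
Column 1 must total 420; the given cells sum to 350, so (4,1) = 70.
The remaining cell in column 2 is (1,2) = 420 − 320 = 100.

100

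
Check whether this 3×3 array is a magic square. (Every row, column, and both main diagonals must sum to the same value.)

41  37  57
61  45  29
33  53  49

Yes

Row 1: 41 + 37 + 57 = 135.
Row 2: 61 + 45 + 29 = 135.
Row 3: 33 + 53 + 49 = 135.
Column 1: 41 + 61 + 33 = 135.
Column 2: 37 + 45 + 53 = 135.
Column 3: 57 + 29 + 49 = 135.
Main diagonal: 41 + 45 + 49 = 135.
Anti-diagonal: 57 + 45 + 33 = 135.
All lines sum to 135.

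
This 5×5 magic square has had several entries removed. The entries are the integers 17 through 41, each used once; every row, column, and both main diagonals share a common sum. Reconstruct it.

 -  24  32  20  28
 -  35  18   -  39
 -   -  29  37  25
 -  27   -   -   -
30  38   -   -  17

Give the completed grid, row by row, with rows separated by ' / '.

The entries are 17 through 41, which sum to 725, so each line sums to 725/5 = 145.
Row 1 must total 145; the given cells sum to 104, so (1,1) = 41.
The remaining cell in column 2 is (3,2) = 145 − 124 = 21.
The remaining cell in column 5 is (4,5) = 145 − 109 = 36.
Main diagonal must total 145; the given cells sum to 122, so (4,4) = 23.
Anti-diagonal needs 145; the known cells sum to 114, so (2,4) = 31.
Row 2 must total 145; the given cells sum to 123, so (2,1) = 22.
Row 3 needs 145; the known cells sum to 112, so (3,1) = 33.
Using column 1: 41 + 22 + 33 + 30 + ? → (4,1) = 145 − 126 = 19.
Using column 4: 20 + 31 + 37 + 23 + ? → (5,4) = 145 − 111 = 34.
Row 4 must total 145; the given cells sum to 105, so (4,3) = 40.
Row 5: 30 + 38 + 34 + 17 + ? = 145, so (5,3) = 26.

41 24 32 20 28 / 22 35 18 31 39 / 33 21 29 37 25 / 19 27 40 23 36 / 30 38 26 34 17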